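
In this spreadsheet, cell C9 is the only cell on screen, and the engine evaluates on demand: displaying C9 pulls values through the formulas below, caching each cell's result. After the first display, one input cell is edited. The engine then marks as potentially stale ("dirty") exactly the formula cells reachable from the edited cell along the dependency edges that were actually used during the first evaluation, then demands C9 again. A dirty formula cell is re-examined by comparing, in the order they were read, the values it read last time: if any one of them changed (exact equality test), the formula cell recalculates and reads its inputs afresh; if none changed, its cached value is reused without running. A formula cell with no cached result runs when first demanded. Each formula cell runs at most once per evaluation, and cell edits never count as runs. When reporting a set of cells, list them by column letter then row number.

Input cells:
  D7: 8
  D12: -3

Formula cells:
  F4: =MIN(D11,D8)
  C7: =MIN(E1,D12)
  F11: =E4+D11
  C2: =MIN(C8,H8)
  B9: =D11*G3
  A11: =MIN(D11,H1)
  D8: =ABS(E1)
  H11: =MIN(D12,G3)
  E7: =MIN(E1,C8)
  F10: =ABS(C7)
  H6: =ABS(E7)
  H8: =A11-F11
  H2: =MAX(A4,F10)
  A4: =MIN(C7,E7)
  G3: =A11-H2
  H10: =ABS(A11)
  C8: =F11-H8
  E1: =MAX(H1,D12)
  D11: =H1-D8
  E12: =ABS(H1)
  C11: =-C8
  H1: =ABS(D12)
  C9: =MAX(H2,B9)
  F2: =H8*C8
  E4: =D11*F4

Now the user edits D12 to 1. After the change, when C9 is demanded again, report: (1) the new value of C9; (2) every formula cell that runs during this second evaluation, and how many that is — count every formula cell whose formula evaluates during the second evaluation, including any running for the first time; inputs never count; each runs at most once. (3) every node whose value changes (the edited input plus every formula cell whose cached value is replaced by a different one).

Initial pass — values computed on the first demand:
  H1 = ABS(-3) = 3
  E1 = MAX(3, -3) = 3
  C7 = MIN(3, -3) = -3
  D8 = ABS(3) = 3
  D11 = 3 - 3 = 0
  A11 = MIN(0, 3) = 0
  F4 = MIN(0, 3) = 0
  E4 = 0 * 0 = 0
  F10 = ABS(-3) = 3
  F11 = 0 + 0 = 0
  H8 = 0 - 0 = 0
  C8 = 0 - 0 = 0
  E7 = MIN(3, 0) = 0
  A4 = MIN(-3, 0) = -3
  H2 = MAX(-3, 3) = 3
  G3 = 0 - 3 = -3
  B9 = 0 * -3 = 0
  C9 = MAX(3, 0) = 3

Second demand — change propagation:
  H1: re-runs because D12 -3->1; new result 1.
  E1: re-runs because H1 3->1; D12 -3->1; new result 1.
  C7: re-runs because E1 3->1; D12 -3->1; new result 1.
  D8: re-runs because E1 3->1; new result 1.
  D11: re-runs because H1 3->1; D8 3->1; new result 0 (unchanged).
  A11: re-runs because H1 3->1; new result 0 (unchanged).
  F4: re-runs because D8 3->1; new result 0 (unchanged).
  E4: re-examined; everything it read last time is the same (D11 unchanged, F4 unchanged) — cache 0 kept, no run.
  F10: re-runs because C7 -3->1; new result 1.
  F11: re-examined; everything it read last time is the same (E4 unchanged, D11 unchanged) — cache 0 kept, no run.
  H8: re-examined; everything it read last time is the same (A11 unchanged, F11 unchanged) — cache 0 kept, no run.
  C8: re-examined; everything it read last time is the same (F11 unchanged, H8 unchanged) — cache 0 kept, no run.
  E7: re-runs because E1 3->1; new result 0 (unchanged).
  A4: re-runs because C7 -3->1; new result 0.
  H2: re-runs because A4 -3->0; F10 3->1; new result 1.
  G3: re-runs because H2 3->1; new result -1.
  B9: re-runs because G3 -3->-1; new result 0 (unchanged).
  C9: re-runs because H2 3->1; new result 1.

The important point: at E4 every value read last time is unchanged, so the dirty flag clears without a run.

C9 now evaluates to 1.
Run set: A4, A11, B9, C7, C9, D8, D11, E1, E7, F4, F10, G3, H1, H2 (14 run).
Changed values: A4, C7, C9, D8, D12, E1, F10, G3, H1, H2.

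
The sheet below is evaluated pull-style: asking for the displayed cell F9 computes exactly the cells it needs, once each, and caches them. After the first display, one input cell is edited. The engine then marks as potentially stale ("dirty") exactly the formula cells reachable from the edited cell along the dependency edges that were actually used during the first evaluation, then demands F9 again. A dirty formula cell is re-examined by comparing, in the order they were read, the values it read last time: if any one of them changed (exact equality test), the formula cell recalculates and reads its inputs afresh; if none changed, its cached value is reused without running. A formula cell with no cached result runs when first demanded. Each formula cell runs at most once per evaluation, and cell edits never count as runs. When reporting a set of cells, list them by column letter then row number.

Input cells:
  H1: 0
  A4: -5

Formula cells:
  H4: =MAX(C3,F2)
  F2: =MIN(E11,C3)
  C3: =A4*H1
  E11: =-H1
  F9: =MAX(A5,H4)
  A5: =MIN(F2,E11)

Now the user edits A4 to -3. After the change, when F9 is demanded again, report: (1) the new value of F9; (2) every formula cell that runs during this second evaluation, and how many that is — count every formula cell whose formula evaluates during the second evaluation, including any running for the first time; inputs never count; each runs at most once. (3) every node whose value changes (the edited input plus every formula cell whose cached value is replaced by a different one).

Demanding F9 again yields 0.
1 formula cells run: C3.
The nodes whose values change: A4.
Note the absorption at C3: it re-runs yet its value is the same, leaving the output's value untouched.

First demand of the output computes:
  C3 = -5 * 0 = 0
  E11 = -(0) = 0
  F2 = MIN(0, 0) = 0
  A5 = MIN(0, 0) = 0
  H4 = MAX(0, 0) = 0
  F9 = MAX(0, 0) = 0

After the edit, cleaning proceeds:
  C3: a read changed (A4 -5->-3) — executes, giving 0 — identical to its old value.
  F2: dirty, but its reads are unchanged (E11 unchanged, C3 unchanged); cached 0 stands.
  A5: dirty, but its reads are unchanged (F2 unchanged, E11 unchanged); cached 0 stands.
  H4: dirty, but its reads are unchanged (C3 unchanged, F2 unchanged); cached 0 stands.
  F9: dirty, but its reads are unchanged (A5 unchanged, H4 unchanged); cached 0 stands.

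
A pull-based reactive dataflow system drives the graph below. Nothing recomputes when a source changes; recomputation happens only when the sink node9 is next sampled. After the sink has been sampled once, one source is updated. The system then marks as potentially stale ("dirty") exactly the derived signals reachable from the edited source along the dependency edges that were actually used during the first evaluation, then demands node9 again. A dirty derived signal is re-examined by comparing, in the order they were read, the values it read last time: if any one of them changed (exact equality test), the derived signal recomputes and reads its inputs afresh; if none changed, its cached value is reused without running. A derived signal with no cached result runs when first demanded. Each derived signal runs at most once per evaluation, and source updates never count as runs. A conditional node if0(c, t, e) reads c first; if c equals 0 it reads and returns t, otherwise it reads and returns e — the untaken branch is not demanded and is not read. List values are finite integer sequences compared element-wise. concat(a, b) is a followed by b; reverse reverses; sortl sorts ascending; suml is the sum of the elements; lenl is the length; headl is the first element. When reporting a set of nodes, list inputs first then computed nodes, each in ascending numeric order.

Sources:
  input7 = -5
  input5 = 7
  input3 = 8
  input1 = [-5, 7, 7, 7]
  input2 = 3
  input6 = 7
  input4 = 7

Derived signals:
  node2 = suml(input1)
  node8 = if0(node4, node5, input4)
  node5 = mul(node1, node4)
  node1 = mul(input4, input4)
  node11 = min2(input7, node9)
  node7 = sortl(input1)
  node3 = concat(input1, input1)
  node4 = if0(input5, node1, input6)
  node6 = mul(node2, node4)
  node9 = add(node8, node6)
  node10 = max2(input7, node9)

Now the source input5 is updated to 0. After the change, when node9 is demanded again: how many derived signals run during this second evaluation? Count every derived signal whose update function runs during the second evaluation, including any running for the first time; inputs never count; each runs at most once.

Derived signals that run: node1, node4, node6, node8, node9 — 5 in total.
Key observation: a condition flipped, so demand reaches new nodes — node1 runs for the first time.

First evaluation (everything demanded from the output):
  node2 = suml([-5, 7, 7, 7]) = 16
  node4 = if0(input5=7 -> else branch input6) = 7
  node6 = mul(16, 7) = 112
  node8 = if0(node4=7 -> else branch input4) = 7
  node9 = add(7, 112) = 119

Propagation after the edit:
  node1: demanded for the first time — runs, produces 49.
  node4: runs — input5 7->0; result 49.
  node6: runs — node4 7->49; result 784.
  node8: runs — node4 7->49; result 7 (same value as before).
  node9: runs — node6 112->784; result 791.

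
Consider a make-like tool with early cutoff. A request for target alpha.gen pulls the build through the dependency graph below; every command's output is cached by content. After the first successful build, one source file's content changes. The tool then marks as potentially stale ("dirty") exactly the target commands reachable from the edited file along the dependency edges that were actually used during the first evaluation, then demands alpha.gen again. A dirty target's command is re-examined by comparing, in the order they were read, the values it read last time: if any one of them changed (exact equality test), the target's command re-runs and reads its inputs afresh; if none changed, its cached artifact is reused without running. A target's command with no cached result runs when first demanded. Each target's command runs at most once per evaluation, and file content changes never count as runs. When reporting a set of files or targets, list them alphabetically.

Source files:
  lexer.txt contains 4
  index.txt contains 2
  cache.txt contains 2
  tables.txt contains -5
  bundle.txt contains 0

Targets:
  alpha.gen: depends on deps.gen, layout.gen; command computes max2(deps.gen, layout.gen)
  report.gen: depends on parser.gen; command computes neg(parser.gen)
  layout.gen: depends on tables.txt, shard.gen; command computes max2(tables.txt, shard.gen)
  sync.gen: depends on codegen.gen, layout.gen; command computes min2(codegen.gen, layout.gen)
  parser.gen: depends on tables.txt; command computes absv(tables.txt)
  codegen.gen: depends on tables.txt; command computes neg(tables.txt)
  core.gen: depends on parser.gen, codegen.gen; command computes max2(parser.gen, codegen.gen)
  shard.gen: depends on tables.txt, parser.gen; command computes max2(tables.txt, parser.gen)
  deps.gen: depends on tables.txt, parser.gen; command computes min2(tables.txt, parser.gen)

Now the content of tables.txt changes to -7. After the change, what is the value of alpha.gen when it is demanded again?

Demanding alpha.gen again yields 7.

First demand of the output computes:
  parser.gen = absv(-5) = 5
  deps.gen = min2(-5, 5) = -5
  shard.gen = max2(-5, 5) = 5
  layout.gen = max2(-5, 5) = 5
  alpha.gen = max2(-5, 5) = 5

After the edit, cleaning proceeds:
  parser.gen: a read changed (tables.txt -5->-7) — executes, giving 7.
  deps.gen: a read changed (tables.txt -5->-7; parser.gen 5->7) — executes, giving -7.
  shard.gen: a read changed (tables.txt -5->-7; parser.gen 5->7) — executes, giving 7.
  layout.gen: a read changed (tables.txt -5->-7; shard.gen 5->7) — executes, giving 7.
  alpha.gen: a read changed (deps.gen -5->-7; layout.gen 5->7) — executes, giving 7.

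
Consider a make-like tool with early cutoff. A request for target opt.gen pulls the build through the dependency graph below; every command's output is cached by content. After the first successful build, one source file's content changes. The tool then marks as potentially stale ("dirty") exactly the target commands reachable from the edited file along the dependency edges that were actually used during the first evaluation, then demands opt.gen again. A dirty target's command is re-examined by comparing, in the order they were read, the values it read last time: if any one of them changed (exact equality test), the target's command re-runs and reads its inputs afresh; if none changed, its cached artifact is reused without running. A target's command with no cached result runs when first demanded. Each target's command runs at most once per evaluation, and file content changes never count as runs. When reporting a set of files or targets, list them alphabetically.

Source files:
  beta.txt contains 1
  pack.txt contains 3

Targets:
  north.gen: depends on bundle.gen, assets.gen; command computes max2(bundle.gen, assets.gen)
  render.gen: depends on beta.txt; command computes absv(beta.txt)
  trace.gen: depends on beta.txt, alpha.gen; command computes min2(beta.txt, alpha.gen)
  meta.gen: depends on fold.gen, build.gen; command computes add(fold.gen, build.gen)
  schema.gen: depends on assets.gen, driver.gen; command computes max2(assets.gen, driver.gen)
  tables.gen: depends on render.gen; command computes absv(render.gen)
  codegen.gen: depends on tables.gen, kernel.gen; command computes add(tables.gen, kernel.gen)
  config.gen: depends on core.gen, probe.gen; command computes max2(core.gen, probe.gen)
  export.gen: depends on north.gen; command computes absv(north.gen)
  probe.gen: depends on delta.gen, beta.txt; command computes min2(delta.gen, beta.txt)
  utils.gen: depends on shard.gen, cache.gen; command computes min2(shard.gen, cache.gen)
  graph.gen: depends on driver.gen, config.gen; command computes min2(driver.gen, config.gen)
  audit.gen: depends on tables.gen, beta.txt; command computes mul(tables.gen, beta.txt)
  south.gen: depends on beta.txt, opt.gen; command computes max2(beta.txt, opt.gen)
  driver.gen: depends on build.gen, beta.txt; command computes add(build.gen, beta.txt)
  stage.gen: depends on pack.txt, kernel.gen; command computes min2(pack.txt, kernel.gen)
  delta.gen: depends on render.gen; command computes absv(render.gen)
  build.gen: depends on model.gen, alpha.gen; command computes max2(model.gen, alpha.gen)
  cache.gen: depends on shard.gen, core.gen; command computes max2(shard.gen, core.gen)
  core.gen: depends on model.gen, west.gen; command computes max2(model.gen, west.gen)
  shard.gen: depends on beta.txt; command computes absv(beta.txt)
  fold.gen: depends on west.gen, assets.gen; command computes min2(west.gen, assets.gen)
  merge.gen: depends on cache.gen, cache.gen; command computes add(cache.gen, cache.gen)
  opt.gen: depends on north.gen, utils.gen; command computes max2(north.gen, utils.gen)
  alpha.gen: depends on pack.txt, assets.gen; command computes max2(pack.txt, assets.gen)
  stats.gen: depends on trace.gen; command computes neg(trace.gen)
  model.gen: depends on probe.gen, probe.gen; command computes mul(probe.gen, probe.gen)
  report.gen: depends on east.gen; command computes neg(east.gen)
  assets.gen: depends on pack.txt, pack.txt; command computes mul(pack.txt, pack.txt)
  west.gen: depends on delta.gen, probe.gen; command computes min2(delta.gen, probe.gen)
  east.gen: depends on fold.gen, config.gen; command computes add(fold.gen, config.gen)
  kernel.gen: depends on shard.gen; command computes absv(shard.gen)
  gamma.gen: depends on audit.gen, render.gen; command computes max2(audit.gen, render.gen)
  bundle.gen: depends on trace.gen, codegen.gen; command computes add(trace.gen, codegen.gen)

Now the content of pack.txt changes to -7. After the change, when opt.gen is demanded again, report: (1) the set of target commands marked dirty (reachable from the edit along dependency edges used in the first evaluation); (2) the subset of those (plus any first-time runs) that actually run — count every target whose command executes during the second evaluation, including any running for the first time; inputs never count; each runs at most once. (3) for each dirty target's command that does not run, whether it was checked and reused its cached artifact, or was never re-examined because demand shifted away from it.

The edit dirties: alpha.gen, assets.gen, bundle.gen, north.gen, opt.gen, trace.gen.
5 target commands run: alpha.gen, assets.gen, north.gen, opt.gen, trace.gen.
Cache hits after checking: bundle.gen.
Note where the cutoff bites: bundle.gen is checked, finds nothing changed, and keeps its cache.

First demand of the output computes:
  assets.gen = mul(3, 3) = 9
  alpha.gen = max2(3, 9) = 9
  render.gen = absv(1) = 1
  delta.gen = absv(1) = 1
  probe.gen = min2(1, 1) = 1
  model.gen = mul(1, 1) = 1
  shard.gen = absv(1) = 1
  kernel.gen = absv(1) = 1
  tables.gen = absv(1) = 1
  codegen.gen = add(1, 1) = 2
  trace.gen = min2(1, 9) = 1
  bundle.gen = add(1, 2) = 3
  north.gen = max2(3, 9) = 9
  west.gen = min2(1, 1) = 1
  core.gen = max2(1, 1) = 1
  cache.gen = max2(1, 1) = 1
  utils.gen = min2(1, 1) = 1
  opt.gen = max2(9, 1) = 9

After the edit, cleaning proceeds:
  assets.gen: a read changed (pack.txt 3->-7; pack.txt 3->-7) — executes, giving 49.
  alpha.gen: a read changed (pack.txt 3->-7; assets.gen 9->49) — executes, giving 49.
  trace.gen: a read changed (alpha.gen 9->49) — executes, giving 1 — identical to its old value.
  bundle.gen: dirty, but its reads are unchanged (trace.gen unchanged, codegen.gen unchanged); cached 3 stands.
  north.gen: a read changed (assets.gen 9->49) — executes, giving 49.
  opt.gen: a read changed (north.gen 9->49) — executes, giving 49.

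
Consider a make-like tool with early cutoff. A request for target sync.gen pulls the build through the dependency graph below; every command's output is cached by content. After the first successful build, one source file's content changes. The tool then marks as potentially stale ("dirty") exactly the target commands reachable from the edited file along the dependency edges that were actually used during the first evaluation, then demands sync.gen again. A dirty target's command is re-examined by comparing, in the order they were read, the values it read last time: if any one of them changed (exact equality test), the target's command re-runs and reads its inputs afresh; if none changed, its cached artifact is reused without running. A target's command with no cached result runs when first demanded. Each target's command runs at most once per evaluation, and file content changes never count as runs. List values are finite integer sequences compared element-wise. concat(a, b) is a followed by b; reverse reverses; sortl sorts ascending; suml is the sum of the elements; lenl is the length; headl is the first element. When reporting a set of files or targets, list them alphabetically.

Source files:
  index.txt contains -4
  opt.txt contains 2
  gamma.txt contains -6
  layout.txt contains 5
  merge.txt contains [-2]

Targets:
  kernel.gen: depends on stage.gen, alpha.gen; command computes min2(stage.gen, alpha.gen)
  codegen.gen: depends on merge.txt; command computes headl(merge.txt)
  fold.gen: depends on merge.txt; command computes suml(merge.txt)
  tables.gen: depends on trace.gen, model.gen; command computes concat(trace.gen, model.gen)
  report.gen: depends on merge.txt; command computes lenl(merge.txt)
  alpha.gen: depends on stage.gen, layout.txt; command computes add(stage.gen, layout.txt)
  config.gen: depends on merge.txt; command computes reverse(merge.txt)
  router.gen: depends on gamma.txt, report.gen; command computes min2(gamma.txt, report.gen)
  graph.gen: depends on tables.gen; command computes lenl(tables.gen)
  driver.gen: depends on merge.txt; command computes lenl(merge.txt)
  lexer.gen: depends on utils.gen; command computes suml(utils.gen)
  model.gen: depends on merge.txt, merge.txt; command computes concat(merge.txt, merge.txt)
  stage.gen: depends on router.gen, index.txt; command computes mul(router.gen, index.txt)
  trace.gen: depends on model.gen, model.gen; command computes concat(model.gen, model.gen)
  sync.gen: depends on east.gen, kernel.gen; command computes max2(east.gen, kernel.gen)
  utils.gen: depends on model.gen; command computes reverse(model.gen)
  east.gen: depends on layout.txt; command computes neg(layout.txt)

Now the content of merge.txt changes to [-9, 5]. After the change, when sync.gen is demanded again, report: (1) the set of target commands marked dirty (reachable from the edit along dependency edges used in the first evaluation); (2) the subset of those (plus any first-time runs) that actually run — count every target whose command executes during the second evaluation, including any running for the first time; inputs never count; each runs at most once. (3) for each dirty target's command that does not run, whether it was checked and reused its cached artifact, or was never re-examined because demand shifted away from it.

First demand of the output computes:
  east.gen = neg(5) = -5
  report.gen = lenl([-2]) = 1
  router.gen = min2(-6, 1) = -6
  stage.gen = mul(-6, -4) = 24
  alpha.gen = add(24, 5) = 29
  kernel.gen = min2(24, 29) = 24
  sync.gen = max2(-5, 24) = 24

After the edit, cleaning proceeds:
  report.gen: a read changed (merge.txt [-2]->[-9, 5]) — executes, giving 2.
  router.gen: a read changed (report.gen 1->2) — executes, giving -6 — identical to its old value.
  stage.gen: dirty, but its reads are unchanged (router.gen unchanged, index.txt unchanged); cached 24 stands.
  alpha.gen: dirty, but its reads are unchanged (stage.gen unchanged, layout.txt unchanged); cached 29 stands.
  kernel.gen: dirty, but its reads are unchanged (stage.gen unchanged, alpha.gen unchanged); cached 24 stands.
  sync.gen: dirty, but its reads are unchanged (east.gen unchanged, kernel.gen unchanged); cached 24 stands.

Note the absorption at router.gen: it re-runs yet its value is the same, leaving the output's value untouched.

The edit dirties: alpha.gen, kernel.gen, report.gen, router.gen, stage.gen, sync.gen.
2 target commands run: report.gen, router.gen.
Cache hits after checking: alpha.gen, kernel.gen, stage.gen, sync.gen.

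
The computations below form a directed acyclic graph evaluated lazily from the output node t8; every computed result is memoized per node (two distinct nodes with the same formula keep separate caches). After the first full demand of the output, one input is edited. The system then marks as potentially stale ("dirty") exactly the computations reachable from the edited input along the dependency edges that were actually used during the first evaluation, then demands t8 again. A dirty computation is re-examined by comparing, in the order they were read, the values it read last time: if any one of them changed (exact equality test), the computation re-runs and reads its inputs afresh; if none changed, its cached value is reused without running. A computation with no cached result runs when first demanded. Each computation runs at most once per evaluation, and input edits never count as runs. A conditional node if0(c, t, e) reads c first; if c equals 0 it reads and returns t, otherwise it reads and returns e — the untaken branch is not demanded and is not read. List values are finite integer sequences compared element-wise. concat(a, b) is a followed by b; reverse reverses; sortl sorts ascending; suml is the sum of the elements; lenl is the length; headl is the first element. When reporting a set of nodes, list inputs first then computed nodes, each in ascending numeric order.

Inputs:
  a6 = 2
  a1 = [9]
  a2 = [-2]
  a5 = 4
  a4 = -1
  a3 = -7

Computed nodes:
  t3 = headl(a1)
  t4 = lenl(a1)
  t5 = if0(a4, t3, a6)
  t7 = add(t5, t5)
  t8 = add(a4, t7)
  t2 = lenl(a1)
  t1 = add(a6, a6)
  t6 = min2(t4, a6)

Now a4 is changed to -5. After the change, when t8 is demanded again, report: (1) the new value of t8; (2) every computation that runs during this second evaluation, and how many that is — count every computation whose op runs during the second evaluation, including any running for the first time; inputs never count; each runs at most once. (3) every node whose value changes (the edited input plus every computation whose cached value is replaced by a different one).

First demand of the output computes:
  t5 = if0(a4=-1 -> else branch a6) = 2
  t7 = add(2, 2) = 4
  t8 = add(-1, 4) = 3

After the edit, cleaning proceeds:
  t5: a read changed (a4 -1->-5) — executes, giving 2 — identical to its old value.
  t7: dirty, but its reads are unchanged (t5 unchanged, t5 unchanged); cached 4 stands.
  t8: a read changed (a4 -1->-5) — executes, giving -1.

Note where the cutoff bites: t7 is checked, finds nothing changed, and keeps its cache.

Demanding t8 again yields -1.
2 computations run: t5, t8.
The nodes whose values change: a4, t8.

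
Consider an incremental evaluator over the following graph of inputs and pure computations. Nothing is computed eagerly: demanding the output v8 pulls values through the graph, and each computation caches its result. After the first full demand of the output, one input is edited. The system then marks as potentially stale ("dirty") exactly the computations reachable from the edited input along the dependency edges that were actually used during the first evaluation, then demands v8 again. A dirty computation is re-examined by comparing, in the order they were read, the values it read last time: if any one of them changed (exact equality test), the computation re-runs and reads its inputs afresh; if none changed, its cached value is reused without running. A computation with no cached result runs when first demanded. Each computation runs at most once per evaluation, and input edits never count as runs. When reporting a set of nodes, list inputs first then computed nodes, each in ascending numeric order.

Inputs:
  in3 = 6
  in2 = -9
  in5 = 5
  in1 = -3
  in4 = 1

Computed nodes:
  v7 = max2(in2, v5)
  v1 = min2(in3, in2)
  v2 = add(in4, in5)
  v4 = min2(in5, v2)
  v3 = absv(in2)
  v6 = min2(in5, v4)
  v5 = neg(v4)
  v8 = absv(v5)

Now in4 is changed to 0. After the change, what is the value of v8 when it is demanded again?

Initial pass — values computed on the first demand:
  v2 = add(1, 5) = 6
  v4 = min2(5, 6) = 5
  v5 = neg(5) = -5
  v8 = absv(-5) = 5

Second demand — change propagation:
  v2: re-runs because in4 1->0; new result 5.
  v4: re-runs because v2 6->5; new result 5 (unchanged).
  v5: re-examined; everything it read last time is the same (v4 unchanged) — cache -5 kept, no run.
  v8: re-examined; everything it read last time is the same (v5 unchanged) — cache 5 kept, no run.

The important point: v4 recomputes to an identical value, and the output ends up unchanged.

v8 now evaluates to 5.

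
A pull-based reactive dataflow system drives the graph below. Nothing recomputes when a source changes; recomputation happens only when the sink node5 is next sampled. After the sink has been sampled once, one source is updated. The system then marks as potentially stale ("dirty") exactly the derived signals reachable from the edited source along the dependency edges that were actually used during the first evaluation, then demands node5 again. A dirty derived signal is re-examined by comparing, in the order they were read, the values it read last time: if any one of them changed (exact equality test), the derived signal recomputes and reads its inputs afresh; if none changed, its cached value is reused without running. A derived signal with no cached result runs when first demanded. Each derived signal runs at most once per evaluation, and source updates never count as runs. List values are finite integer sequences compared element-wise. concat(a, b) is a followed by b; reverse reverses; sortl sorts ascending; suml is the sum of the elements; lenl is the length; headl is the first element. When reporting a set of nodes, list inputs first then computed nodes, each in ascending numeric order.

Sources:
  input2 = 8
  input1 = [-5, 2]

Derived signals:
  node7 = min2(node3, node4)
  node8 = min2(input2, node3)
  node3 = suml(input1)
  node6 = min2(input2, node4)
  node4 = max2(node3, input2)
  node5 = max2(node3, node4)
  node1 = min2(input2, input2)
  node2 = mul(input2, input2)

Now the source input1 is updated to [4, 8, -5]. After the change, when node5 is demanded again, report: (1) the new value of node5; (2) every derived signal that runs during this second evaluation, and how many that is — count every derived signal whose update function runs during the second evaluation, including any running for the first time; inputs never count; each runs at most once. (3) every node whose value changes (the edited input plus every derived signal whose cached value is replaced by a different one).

New value of node5: 8.
Derived signals that run: node3, node4, node5 — 3 in total.
Values that change: input1, node3.

First evaluation (everything demanded from the output):
  node3 = suml([-5, 2]) = -3
  node4 = max2(-3, 8) = 8
  node5 = max2(-3, 8) = 8

Propagation after the edit:
  node3: runs — input1 [-5, 2]->[4, 8, -5]; result 7.
  node4: runs — node3 -3->7; result 8 (same value as before).
  node5: runs — node3 -3->7; result 8 (same value as before).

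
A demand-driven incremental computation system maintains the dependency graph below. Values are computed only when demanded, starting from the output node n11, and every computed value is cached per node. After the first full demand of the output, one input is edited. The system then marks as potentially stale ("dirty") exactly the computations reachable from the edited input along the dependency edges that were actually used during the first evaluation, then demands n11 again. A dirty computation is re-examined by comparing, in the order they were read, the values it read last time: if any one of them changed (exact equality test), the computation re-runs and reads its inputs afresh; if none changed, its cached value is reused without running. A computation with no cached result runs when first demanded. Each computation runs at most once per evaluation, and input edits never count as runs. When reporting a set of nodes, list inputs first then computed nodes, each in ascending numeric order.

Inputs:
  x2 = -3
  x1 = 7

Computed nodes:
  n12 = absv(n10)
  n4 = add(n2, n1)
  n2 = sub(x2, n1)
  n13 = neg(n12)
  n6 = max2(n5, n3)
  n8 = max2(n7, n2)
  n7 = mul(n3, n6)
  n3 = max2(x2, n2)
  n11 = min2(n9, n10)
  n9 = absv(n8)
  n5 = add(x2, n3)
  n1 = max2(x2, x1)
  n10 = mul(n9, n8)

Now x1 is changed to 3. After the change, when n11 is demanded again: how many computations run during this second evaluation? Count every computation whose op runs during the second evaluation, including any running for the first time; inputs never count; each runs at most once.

First evaluation (everything demanded from the output):
  n1 = max2(-3, 7) = 7
  n2 = sub(-3, 7) = -10
  n3 = max2(-3, -10) = -3
  n5 = add(-3, -3) = -6
  n6 = max2(-6, -3) = -3
  n7 = mul(-3, -3) = 9
  n8 = max2(9, -10) = 9
  n9 = absv(9) = 9
  n10 = mul(9, 9) = 81
  n11 = min2(9, 81) = 9

Propagation after the edit:
  n1: runs — x1 7->3; result 3.
  n2: runs — n1 7->3; result -6.
  n3: runs — n2 -10->-6; result -3 (same value as before).
  n5: checked — values it read are unchanged (x2 unchanged, n3 unchanged); reused cached -6 without running.
  n6: checked — values it read are unchanged (n5 unchanged, n3 unchanged); reused cached -3 without running.
  n7: checked — values it read are unchanged (n3 unchanged, n6 unchanged); reused cached 9 without running.
  n8: runs — n2 -10->-6; result 9 (same value as before).
  n9: checked — values it read are unchanged (n8 unchanged); reused cached 9 without running.
  n10: checked — values it read are unchanged (n9 unchanged, n8 unchanged); reused cached 81 without running.
  n11: checked — values it read are unchanged (n9 unchanged, n10 unchanged); reused cached 9 without running.

Key observation: the cutoff stops propagation at n5 — its inputs' values are unchanged, so it reuses its cache.

Computations that run: n1, n2, n3, n8 — 4 in total.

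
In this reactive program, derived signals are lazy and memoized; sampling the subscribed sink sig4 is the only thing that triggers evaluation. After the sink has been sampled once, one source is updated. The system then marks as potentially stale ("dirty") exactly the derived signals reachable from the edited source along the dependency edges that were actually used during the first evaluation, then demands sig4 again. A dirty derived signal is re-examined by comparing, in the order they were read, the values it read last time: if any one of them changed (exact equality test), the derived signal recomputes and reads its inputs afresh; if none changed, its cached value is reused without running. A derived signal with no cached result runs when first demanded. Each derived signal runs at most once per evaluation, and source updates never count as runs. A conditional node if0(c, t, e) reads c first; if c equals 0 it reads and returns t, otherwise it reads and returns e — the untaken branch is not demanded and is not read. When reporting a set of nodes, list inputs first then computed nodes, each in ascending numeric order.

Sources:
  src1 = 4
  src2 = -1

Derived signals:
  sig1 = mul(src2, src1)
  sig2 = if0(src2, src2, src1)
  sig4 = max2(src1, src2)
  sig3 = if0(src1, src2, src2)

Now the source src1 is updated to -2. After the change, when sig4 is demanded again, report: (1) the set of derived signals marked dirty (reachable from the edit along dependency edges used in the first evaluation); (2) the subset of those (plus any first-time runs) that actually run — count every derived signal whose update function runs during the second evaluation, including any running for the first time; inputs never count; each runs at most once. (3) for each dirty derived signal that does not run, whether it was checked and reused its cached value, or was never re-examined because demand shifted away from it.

First demand of the output computes:
  sig4 = max2(4, -1) = 4

After the edit, cleaning proceeds:
  sig4: a read changed (src1 4->-2) — executes, giving -1.

The edit dirties: sig4.
1 derived signals run: sig4.
No dirty derived signal escaped a run.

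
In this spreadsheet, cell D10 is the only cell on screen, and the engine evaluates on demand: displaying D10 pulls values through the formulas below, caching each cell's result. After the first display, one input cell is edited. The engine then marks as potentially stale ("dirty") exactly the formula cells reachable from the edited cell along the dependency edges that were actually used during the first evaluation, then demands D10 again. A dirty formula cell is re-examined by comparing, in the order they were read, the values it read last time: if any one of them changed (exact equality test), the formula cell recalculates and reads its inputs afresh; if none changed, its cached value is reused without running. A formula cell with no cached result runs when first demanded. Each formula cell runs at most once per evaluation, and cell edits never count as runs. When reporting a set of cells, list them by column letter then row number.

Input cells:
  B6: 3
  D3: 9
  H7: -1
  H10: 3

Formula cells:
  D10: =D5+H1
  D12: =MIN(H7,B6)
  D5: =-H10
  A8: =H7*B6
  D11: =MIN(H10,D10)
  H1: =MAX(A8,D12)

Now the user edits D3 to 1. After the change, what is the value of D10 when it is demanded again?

Initial pass — values computed on the first demand:
  A8 = -1 * 3 = -3
  D5 = -(3) = -3
  D12 = MIN(-1, 3) = -1
  H1 = MAX(-3, -1) = -1
  D10 = -3 + -1 = -4

Second demand — change propagation:
  no demanded computation ever read D3, so the edit dirties nothing and nothing runs.

The important point: nothing the output needs ever reads D3, so the edit is invisible to it.

D10 now evaluates to -4.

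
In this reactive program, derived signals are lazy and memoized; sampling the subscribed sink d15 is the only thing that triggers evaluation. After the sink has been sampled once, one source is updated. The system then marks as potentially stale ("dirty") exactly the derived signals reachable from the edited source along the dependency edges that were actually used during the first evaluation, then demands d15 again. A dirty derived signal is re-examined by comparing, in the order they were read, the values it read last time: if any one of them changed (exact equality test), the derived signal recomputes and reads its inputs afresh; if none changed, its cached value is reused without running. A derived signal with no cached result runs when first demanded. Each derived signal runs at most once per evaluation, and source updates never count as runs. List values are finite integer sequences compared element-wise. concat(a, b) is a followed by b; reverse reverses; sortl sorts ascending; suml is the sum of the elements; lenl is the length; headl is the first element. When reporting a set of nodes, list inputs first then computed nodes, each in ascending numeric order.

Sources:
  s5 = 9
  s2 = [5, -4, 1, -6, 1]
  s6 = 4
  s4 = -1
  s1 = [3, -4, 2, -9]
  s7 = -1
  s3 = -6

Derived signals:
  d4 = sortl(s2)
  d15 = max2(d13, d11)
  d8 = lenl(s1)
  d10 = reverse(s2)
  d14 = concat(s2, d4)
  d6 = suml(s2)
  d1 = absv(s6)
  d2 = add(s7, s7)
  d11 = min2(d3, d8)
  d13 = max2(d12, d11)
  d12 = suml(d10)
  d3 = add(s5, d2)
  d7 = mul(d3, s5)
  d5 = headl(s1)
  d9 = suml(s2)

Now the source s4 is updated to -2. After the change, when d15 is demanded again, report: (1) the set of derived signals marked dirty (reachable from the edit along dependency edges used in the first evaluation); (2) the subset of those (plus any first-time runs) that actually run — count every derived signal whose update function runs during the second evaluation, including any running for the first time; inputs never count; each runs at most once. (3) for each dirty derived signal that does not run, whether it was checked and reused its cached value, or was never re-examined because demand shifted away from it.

First demand of the output computes:
  d2 = add(-1, -1) = -2
  d3 = add(9, -2) = 7
  d8 = lenl([3, -4, 2, -9]) = 4
  d10 = reverse([5, -4, 1, -6, 1]) = [1, -6, 1, -4, 5]
  d11 = min2(7, 4) = 4
  d12 = suml([1, -6, 1, -4, 5]) = -3
  d13 = max2(-3, 4) = 4
  d15 = max2(4, 4) = 4

After the edit, cleaning proceeds:
  no node depends on s4 at all; the second demand re-runs nothing.

Note the shortcut — nothing in the graph depends on s4 at all, so no recomputation happens.

The edit dirties: none.
0 derived signals run: none.
No dirty derived signal escaped a run.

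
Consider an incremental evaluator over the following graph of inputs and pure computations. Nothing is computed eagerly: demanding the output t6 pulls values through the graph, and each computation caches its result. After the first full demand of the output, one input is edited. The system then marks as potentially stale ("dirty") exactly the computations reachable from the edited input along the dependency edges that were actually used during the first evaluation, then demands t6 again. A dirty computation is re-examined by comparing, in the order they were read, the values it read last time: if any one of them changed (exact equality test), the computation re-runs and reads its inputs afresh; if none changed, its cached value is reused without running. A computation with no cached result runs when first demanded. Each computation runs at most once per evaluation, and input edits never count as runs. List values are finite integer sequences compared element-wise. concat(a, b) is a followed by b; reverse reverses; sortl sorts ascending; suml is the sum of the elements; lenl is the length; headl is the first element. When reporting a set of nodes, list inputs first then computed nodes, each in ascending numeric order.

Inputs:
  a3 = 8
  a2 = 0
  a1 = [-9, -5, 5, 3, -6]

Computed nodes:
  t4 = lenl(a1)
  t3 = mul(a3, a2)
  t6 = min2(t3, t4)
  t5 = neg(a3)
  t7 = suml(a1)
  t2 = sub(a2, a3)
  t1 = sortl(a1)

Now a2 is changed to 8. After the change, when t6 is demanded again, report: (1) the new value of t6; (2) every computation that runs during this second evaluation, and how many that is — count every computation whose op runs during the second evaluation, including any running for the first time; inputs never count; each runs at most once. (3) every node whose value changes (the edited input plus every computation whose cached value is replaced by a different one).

Initial pass — values computed on the first demand:
  t3 = mul(8, 0) = 0
  t4 = lenl([-9, -5, 5, 3, -6]) = 5
  t6 = min2(0, 5) = 0

Second demand — change propagation:
  t3: re-runs because a2 0->8; new result 64.
  t6: re-runs because t3 0->64; new result 5.

t6 now evaluates to 5.
Run set: t3, t6 (2 run).
Changed values: a2, t3, t6.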